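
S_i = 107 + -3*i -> [107, 104, 101, 98, 95]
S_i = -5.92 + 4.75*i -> [-5.92, -1.17, 3.58, 8.33, 13.08]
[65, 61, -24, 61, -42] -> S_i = Random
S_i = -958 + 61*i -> [-958, -897, -836, -775, -714]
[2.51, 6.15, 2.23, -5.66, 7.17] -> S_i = Random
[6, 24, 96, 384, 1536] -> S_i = 6*4^i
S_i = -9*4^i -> [-9, -36, -144, -576, -2304]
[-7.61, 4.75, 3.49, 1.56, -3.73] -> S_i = Random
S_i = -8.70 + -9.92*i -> [-8.7, -18.62, -28.54, -38.46, -48.38]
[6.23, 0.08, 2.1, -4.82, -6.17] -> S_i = Random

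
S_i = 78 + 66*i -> [78, 144, 210, 276, 342]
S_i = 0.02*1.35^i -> [0.02, 0.03, 0.04, 0.05, 0.07]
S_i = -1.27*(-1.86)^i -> [-1.27, 2.36, -4.39, 8.17, -15.2]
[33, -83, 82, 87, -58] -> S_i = Random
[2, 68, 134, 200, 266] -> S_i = 2 + 66*i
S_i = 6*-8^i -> [6, -48, 384, -3072, 24576]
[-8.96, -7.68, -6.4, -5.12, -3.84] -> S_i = -8.96 + 1.28*i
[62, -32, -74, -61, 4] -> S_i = Random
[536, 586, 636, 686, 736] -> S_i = 536 + 50*i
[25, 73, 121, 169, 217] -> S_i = 25 + 48*i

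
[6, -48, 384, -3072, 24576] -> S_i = 6*-8^i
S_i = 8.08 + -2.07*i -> [8.08, 6.01, 3.94, 1.87, -0.2]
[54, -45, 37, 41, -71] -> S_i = Random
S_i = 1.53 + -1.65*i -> [1.53, -0.12, -1.77, -3.42, -5.07]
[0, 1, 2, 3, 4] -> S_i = 0 + 1*i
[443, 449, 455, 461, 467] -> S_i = 443 + 6*i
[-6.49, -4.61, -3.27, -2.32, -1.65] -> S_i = -6.49*0.71^i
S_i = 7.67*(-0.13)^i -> [7.67, -1.0, 0.13, -0.02, 0.0]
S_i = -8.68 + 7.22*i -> [-8.68, -1.46, 5.76, 12.98, 20.2]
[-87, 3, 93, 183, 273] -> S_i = -87 + 90*i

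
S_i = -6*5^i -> [-6, -30, -150, -750, -3750]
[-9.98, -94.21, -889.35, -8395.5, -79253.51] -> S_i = -9.98*9.44^i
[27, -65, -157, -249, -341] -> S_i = 27 + -92*i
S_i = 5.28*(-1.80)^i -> [5.28, -9.5, 17.11, -30.79, 55.43]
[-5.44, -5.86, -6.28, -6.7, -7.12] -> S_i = -5.44 + -0.42*i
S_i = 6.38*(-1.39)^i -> [6.38, -8.87, 12.33, -17.13, 23.82]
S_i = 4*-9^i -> [4, -36, 324, -2916, 26244]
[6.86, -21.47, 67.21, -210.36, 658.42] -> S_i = 6.86*(-3.13)^i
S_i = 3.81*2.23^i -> [3.81, 8.5, 18.95, 42.25, 94.22]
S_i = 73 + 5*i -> [73, 78, 83, 88, 93]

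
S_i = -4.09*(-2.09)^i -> [-4.09, 8.55, -17.87, 37.34, -78.04]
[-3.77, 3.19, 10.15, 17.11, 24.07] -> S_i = -3.77 + 6.96*i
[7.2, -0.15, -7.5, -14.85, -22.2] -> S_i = 7.20 + -7.35*i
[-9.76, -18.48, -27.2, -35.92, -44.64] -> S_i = -9.76 + -8.72*i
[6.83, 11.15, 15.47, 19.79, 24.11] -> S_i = 6.83 + 4.32*i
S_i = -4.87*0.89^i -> [-4.87, -4.33, -3.86, -3.43, -3.06]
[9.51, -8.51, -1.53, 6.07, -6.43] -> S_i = Random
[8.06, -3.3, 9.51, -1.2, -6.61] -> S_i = Random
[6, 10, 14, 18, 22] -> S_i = 6 + 4*i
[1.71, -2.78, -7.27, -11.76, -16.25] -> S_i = 1.71 + -4.49*i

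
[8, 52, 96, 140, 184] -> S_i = 8 + 44*i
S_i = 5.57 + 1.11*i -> [5.57, 6.68, 7.79, 8.9, 10.01]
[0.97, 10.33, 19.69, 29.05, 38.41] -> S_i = 0.97 + 9.36*i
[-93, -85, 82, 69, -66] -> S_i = Random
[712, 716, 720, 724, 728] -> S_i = 712 + 4*i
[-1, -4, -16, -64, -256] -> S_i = -1*4^i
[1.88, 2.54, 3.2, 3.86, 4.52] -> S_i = 1.88 + 0.66*i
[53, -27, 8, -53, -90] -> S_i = Random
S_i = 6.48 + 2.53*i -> [6.48, 9.01, 11.54, 14.07, 16.6]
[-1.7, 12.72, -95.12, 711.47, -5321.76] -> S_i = -1.70*(-7.48)^i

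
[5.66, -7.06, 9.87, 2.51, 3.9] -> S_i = Random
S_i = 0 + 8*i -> [0, 8, 16, 24, 32]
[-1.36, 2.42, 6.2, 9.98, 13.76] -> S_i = -1.36 + 3.78*i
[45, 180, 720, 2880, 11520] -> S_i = 45*4^i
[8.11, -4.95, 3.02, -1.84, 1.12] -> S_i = 8.11*(-0.61)^i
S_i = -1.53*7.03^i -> [-1.53, -10.76, -75.61, -531.57, -3736.91]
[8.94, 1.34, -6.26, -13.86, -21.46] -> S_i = 8.94 + -7.60*i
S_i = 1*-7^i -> [1, -7, 49, -343, 2401]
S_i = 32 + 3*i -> [32, 35, 38, 41, 44]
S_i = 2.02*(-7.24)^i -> [2.02, -14.62, 105.88, -766.6, 5550.16]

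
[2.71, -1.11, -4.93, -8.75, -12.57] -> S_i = 2.71 + -3.82*i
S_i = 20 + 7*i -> [20, 27, 34, 41, 48]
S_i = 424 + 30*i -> [424, 454, 484, 514, 544]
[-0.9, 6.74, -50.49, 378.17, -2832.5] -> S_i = -0.90*(-7.49)^i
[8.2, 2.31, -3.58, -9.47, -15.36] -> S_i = 8.20 + -5.89*i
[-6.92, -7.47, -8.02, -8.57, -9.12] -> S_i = -6.92 + -0.55*i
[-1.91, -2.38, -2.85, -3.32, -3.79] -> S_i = -1.91 + -0.47*i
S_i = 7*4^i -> [7, 28, 112, 448, 1792]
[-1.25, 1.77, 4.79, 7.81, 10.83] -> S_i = -1.25 + 3.02*i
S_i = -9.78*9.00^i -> [-9.78, -88.02, -792.18, -7129.62, -64166.58]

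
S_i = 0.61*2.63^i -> [0.61, 1.6, 4.22, 11.1, 29.18]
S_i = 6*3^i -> [6, 18, 54, 162, 486]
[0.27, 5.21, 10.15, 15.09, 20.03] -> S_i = 0.27 + 4.94*i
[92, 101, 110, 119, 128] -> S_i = 92 + 9*i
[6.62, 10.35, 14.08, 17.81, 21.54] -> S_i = 6.62 + 3.73*i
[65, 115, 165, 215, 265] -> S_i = 65 + 50*i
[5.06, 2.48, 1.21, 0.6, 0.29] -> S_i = 5.06*0.49^i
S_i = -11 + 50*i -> [-11, 39, 89, 139, 189]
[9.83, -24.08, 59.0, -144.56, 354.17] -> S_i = 9.83*(-2.45)^i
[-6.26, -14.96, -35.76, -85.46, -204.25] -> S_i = -6.26*2.39^i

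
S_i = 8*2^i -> [8, 16, 32, 64, 128]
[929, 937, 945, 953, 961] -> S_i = 929 + 8*i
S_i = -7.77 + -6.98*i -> [-7.77, -14.75, -21.73, -28.71, -35.69]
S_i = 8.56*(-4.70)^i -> [8.56, -40.23, 189.09, -888.72, 4177.01]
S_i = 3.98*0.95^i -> [3.98, 3.78, 3.59, 3.41, 3.24]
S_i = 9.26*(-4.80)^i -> [9.26, -44.45, 213.35, -1024.08, 4915.59]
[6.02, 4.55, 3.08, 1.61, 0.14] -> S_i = 6.02 + -1.47*i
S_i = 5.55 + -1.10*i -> [5.55, 4.45, 3.35, 2.25, 1.15]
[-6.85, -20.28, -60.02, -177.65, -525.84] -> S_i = -6.85*2.96^i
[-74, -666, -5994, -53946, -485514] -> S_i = -74*9^i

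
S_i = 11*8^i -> [11, 88, 704, 5632, 45056]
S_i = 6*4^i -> [6, 24, 96, 384, 1536]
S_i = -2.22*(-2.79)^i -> [-2.22, 6.19, -17.28, 48.21, -134.51]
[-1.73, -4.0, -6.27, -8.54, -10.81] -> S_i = -1.73 + -2.27*i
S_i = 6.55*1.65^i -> [6.55, 10.81, 17.83, 29.42, 48.55]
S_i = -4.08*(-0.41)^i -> [-4.08, 1.67, -0.69, 0.28, -0.12]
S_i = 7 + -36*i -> [7, -29, -65, -101, -137]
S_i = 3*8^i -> [3, 24, 192, 1536, 12288]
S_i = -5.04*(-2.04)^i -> [-5.04, 10.28, -20.97, 42.79, -87.29]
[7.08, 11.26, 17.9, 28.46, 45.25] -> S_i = 7.08*1.59^i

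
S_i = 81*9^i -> [81, 729, 6561, 59049, 531441]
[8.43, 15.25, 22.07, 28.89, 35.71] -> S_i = 8.43 + 6.82*i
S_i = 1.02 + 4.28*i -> [1.02, 5.3, 9.58, 13.86, 18.14]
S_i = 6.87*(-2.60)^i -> [6.87, -17.86, 46.44, -120.75, 313.94]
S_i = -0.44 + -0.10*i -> [-0.44, -0.54, -0.64, -0.74, -0.84]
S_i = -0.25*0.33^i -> [-0.25, -0.08, -0.03, -0.01, -0.0]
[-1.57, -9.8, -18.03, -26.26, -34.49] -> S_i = -1.57 + -8.23*i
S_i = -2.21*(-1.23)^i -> [-2.21, 2.72, -3.34, 4.11, -5.06]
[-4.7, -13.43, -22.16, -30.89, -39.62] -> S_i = -4.70 + -8.73*i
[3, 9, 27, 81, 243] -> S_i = 3*3^i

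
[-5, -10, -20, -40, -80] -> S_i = -5*2^i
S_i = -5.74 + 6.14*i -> [-5.74, 0.4, 6.54, 12.68, 18.82]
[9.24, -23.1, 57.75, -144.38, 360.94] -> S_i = 9.24*(-2.50)^i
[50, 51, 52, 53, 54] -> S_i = 50 + 1*i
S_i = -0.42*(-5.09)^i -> [-0.42, 2.14, -10.88, 55.39, -281.92]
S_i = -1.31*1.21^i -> [-1.31, -1.59, -1.92, -2.32, -2.81]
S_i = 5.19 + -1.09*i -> [5.19, 4.1, 3.01, 1.92, 0.83]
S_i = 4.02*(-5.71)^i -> [4.02, -22.95, 131.07, -748.4, 4273.37]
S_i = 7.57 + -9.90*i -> [7.57, -2.33, -12.23, -22.13, -32.03]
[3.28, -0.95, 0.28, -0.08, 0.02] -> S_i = 3.28*(-0.29)^i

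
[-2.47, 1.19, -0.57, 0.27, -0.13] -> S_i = -2.47*(-0.48)^i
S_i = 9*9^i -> [9, 81, 729, 6561, 59049]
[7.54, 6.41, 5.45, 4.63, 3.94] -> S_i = 7.54*0.85^i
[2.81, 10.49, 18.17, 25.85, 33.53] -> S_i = 2.81 + 7.68*i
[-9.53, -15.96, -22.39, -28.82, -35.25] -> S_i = -9.53 + -6.43*i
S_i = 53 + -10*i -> [53, 43, 33, 23, 13]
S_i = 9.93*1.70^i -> [9.93, 16.88, 28.7, 48.79, 82.94]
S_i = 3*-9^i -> [3, -27, 243, -2187, 19683]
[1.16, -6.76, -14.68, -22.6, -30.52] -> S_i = 1.16 + -7.92*i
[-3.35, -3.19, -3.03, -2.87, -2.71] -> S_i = -3.35 + 0.16*i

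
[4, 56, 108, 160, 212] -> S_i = 4 + 52*i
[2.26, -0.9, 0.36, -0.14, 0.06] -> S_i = 2.26*(-0.40)^i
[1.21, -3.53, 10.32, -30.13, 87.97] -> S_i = 1.21*(-2.92)^i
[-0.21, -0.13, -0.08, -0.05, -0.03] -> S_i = -0.21*0.61^i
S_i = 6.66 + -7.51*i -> [6.66, -0.85, -8.36, -15.87, -23.38]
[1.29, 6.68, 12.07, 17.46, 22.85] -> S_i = 1.29 + 5.39*i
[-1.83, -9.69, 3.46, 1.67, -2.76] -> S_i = Random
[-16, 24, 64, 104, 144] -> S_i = -16 + 40*i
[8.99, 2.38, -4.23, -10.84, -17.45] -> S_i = 8.99 + -6.61*i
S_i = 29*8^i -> [29, 232, 1856, 14848, 118784]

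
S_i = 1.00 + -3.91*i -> [1.0, -2.91, -6.82, -10.73, -14.64]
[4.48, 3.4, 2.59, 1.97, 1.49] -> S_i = 4.48*0.76^i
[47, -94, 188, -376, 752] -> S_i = 47*-2^i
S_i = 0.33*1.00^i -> [0.33, 0.33, 0.33, 0.33, 0.33]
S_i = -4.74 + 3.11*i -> [-4.74, -1.63, 1.48, 4.59, 7.7]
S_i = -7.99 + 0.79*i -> [-7.99, -7.2, -6.41, -5.62, -4.83]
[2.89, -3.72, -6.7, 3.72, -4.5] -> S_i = Random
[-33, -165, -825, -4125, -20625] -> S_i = -33*5^i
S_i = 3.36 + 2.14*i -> [3.36, 5.5, 7.64, 9.78, 11.92]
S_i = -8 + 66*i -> [-8, 58, 124, 190, 256]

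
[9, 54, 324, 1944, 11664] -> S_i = 9*6^i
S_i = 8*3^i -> [8, 24, 72, 216, 648]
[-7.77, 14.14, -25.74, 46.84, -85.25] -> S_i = -7.77*(-1.82)^i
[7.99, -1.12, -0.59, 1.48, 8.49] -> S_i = Random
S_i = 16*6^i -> [16, 96, 576, 3456, 20736]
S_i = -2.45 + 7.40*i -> [-2.45, 4.95, 12.35, 19.75, 27.15]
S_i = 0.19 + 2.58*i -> [0.19, 2.77, 5.35, 7.93, 10.51]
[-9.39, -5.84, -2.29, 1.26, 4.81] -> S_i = -9.39 + 3.55*i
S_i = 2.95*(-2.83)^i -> [2.95, -8.35, 23.63, -66.86, 189.22]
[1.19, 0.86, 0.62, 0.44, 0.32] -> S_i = 1.19*0.72^i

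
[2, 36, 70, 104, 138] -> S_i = 2 + 34*i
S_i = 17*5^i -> [17, 85, 425, 2125, 10625]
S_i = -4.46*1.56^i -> [-4.46, -6.96, -10.85, -16.93, -26.41]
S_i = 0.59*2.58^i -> [0.59, 1.52, 3.93, 10.13, 26.14]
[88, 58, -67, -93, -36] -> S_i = Random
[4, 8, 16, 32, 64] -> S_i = 4*2^i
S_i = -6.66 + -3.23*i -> [-6.66, -9.89, -13.12, -16.35, -19.58]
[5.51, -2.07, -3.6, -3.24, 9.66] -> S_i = Random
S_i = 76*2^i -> [76, 152, 304, 608, 1216]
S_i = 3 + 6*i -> [3, 9, 15, 21, 27]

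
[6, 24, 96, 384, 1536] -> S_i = 6*4^i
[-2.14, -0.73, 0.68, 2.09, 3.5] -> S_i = -2.14 + 1.41*i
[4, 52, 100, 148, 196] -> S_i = 4 + 48*i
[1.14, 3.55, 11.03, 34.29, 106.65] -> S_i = 1.14*3.11^i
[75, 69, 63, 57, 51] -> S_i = 75 + -6*i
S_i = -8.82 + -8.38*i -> [-8.82, -17.2, -25.58, -33.96, -42.34]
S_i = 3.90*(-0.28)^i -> [3.9, -1.09, 0.31, -0.09, 0.02]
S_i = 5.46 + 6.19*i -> [5.46, 11.65, 17.84, 24.03, 30.22]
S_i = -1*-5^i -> [-1, 5, -25, 125, -625]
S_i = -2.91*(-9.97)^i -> [-2.91, 29.01, -289.26, 2883.89, -28752.37]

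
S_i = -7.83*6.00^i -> [-7.83, -46.98, -281.88, -1691.28, -10147.68]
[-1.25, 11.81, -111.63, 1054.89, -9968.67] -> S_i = -1.25*(-9.45)^i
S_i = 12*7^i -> [12, 84, 588, 4116, 28812]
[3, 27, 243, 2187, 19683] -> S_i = 3*9^i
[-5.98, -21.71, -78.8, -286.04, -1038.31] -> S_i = -5.98*3.63^i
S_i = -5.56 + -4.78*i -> [-5.56, -10.34, -15.12, -19.9, -24.68]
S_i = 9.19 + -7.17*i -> [9.19, 2.02, -5.15, -12.32, -19.49]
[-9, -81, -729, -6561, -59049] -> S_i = -9*9^i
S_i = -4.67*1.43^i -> [-4.67, -6.68, -9.55, -13.66, -19.53]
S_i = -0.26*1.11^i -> [-0.26, -0.29, -0.32, -0.36, -0.39]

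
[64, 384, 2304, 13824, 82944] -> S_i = 64*6^i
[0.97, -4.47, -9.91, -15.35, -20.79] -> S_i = 0.97 + -5.44*i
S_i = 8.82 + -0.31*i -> [8.82, 8.51, 8.2, 7.89, 7.58]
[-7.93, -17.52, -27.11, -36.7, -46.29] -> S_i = -7.93 + -9.59*i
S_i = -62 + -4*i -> [-62, -66, -70, -74, -78]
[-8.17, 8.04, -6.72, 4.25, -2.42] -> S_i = Random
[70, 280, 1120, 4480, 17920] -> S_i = 70*4^i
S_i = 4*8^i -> [4, 32, 256, 2048, 16384]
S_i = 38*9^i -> [38, 342, 3078, 27702, 249318]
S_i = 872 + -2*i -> [872, 870, 868, 866, 864]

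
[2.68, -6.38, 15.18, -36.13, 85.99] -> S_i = 2.68*(-2.38)^i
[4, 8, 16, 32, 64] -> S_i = 4*2^i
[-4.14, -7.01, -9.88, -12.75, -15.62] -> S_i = -4.14 + -2.87*i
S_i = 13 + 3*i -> [13, 16, 19, 22, 25]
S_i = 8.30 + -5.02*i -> [8.3, 3.28, -1.74, -6.76, -11.78]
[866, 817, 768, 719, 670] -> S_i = 866 + -49*i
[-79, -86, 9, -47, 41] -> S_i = Random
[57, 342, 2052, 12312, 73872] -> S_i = 57*6^i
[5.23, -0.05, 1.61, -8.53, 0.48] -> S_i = Random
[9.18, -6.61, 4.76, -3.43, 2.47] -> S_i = 9.18*(-0.72)^i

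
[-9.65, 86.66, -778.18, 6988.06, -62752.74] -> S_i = -9.65*(-8.98)^i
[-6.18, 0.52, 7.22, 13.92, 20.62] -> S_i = -6.18 + 6.70*i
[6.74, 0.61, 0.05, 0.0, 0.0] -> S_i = 6.74*0.09^i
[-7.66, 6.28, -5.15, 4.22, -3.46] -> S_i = -7.66*(-0.82)^i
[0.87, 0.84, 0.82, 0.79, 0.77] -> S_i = 0.87*0.97^i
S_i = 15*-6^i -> [15, -90, 540, -3240, 19440]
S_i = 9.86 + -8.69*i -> [9.86, 1.17, -7.52, -16.21, -24.9]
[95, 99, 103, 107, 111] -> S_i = 95 + 4*i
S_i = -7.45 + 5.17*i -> [-7.45, -2.28, 2.89, 8.06, 13.23]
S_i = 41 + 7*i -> [41, 48, 55, 62, 69]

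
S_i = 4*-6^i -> [4, -24, 144, -864, 5184]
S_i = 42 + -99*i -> [42, -57, -156, -255, -354]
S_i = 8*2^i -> [8, 16, 32, 64, 128]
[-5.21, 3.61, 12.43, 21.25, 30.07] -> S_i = -5.21 + 8.82*i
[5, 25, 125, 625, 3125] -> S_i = 5*5^i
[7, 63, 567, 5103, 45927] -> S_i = 7*9^i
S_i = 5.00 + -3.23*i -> [5.0, 1.77, -1.46, -4.69, -7.92]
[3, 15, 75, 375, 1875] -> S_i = 3*5^i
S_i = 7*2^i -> [7, 14, 28, 56, 112]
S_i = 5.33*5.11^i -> [5.33, 27.24, 139.18, 711.2, 3634.22]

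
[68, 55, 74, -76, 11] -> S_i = Random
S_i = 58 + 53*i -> [58, 111, 164, 217, 270]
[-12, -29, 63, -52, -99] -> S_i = Random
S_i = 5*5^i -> [5, 25, 125, 625, 3125]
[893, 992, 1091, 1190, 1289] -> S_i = 893 + 99*i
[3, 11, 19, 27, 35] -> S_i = 3 + 8*i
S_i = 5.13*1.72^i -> [5.13, 8.82, 15.18, 26.1, 44.9]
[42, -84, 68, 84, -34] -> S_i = Random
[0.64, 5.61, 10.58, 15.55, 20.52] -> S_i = 0.64 + 4.97*i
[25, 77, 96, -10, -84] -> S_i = Random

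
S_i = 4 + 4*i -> [4, 8, 12, 16, 20]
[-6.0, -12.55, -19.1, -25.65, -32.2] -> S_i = -6.00 + -6.55*i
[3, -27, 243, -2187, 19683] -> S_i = 3*-9^i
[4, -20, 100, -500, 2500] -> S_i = 4*-5^i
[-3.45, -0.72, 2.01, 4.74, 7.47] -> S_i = -3.45 + 2.73*i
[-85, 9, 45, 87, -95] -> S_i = Random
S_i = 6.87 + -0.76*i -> [6.87, 6.11, 5.35, 4.59, 3.83]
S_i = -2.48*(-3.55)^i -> [-2.48, 8.8, -31.25, 110.95, -393.88]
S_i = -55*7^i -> [-55, -385, -2695, -18865, -132055]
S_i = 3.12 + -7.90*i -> [3.12, -4.78, -12.68, -20.58, -28.48]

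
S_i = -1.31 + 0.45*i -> [-1.31, -0.86, -0.41, 0.04, 0.49]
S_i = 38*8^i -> [38, 304, 2432, 19456, 155648]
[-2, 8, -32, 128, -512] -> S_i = -2*-4^i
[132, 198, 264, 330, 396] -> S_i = 132 + 66*i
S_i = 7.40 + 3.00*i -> [7.4, 10.4, 13.4, 16.4, 19.4]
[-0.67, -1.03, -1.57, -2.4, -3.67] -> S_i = -0.67*1.53^i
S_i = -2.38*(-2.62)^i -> [-2.38, 6.24, -16.34, 42.8, -112.15]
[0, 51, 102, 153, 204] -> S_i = 0 + 51*i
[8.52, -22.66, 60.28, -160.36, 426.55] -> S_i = 8.52*(-2.66)^i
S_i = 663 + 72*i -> [663, 735, 807, 879, 951]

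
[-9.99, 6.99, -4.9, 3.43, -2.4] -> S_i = -9.99*(-0.70)^i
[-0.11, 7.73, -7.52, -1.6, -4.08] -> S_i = Random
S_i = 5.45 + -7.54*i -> [5.45, -2.09, -9.63, -17.17, -24.71]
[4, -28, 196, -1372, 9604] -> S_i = 4*-7^i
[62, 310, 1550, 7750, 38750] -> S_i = 62*5^i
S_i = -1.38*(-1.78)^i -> [-1.38, 2.46, -4.37, 7.78, -13.85]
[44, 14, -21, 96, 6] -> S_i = Random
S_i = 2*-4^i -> [2, -8, 32, -128, 512]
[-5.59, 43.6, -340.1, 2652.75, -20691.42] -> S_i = -5.59*(-7.80)^i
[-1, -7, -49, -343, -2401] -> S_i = -1*7^i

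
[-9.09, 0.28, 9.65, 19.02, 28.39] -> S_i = -9.09 + 9.37*i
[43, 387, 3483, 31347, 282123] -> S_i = 43*9^i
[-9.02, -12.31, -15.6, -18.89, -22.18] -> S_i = -9.02 + -3.29*i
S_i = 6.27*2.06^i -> [6.27, 12.92, 26.61, 54.81, 112.91]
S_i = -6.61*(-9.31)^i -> [-6.61, 61.54, -572.93, 5333.97, -49659.25]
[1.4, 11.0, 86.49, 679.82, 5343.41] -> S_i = 1.40*7.86^i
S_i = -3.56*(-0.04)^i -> [-3.56, 0.14, -0.01, 0.0, -0.0]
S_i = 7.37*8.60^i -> [7.37, 63.38, 545.09, 4687.73, 40314.5]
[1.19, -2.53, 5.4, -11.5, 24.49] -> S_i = 1.19*(-2.13)^i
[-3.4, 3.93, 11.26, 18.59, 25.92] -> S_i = -3.40 + 7.33*i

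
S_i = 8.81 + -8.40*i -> [8.81, 0.41, -7.99, -16.39, -24.79]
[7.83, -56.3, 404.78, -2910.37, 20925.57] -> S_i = 7.83*(-7.19)^i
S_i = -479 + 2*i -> [-479, -477, -475, -473, -471]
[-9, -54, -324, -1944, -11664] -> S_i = -9*6^i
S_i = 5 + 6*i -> [5, 11, 17, 23, 29]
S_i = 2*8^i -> [2, 16, 128, 1024, 8192]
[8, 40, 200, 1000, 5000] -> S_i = 8*5^i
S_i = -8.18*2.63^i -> [-8.18, -21.51, -56.58, -148.81, -391.36]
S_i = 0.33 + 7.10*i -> [0.33, 7.43, 14.53, 21.63, 28.73]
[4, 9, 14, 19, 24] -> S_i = 4 + 5*i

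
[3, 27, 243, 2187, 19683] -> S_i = 3*9^i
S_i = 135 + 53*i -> [135, 188, 241, 294, 347]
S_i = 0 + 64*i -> [0, 64, 128, 192, 256]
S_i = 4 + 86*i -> [4, 90, 176, 262, 348]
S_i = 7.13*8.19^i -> [7.13, 58.39, 478.25, 3916.89, 32079.32]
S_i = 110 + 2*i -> [110, 112, 114, 116, 118]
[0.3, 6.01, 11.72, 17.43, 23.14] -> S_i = 0.30 + 5.71*i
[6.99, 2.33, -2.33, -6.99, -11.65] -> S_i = 6.99 + -4.66*i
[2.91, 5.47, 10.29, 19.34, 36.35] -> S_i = 2.91*1.88^i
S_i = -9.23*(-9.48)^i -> [-9.23, 87.5, -829.5, 7863.7, -74547.84]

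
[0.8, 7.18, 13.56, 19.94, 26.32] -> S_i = 0.80 + 6.38*i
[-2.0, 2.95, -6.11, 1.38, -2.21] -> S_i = Random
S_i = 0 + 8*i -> [0, 8, 16, 24, 32]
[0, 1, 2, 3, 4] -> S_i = 0 + 1*i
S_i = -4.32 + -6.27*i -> [-4.32, -10.59, -16.86, -23.13, -29.4]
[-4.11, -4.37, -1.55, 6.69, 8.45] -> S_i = Random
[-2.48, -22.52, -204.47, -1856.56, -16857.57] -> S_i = -2.48*9.08^i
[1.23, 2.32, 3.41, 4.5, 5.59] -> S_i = 1.23 + 1.09*i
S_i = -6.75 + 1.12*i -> [-6.75, -5.63, -4.51, -3.39, -2.27]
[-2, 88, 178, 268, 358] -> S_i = -2 + 90*i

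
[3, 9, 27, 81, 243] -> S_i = 3*3^i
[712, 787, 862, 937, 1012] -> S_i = 712 + 75*i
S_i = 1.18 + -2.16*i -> [1.18, -0.98, -3.14, -5.3, -7.46]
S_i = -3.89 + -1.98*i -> [-3.89, -5.87, -7.85, -9.83, -11.81]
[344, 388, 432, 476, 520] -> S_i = 344 + 44*i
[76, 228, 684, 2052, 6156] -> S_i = 76*3^i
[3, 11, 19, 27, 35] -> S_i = 3 + 8*i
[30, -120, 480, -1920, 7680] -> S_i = 30*-4^i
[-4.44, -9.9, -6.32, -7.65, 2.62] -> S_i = Random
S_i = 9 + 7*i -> [9, 16, 23, 30, 37]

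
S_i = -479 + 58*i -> [-479, -421, -363, -305, -247]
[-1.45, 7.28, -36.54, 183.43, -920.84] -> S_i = -1.45*(-5.02)^i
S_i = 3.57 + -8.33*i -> [3.57, -4.76, -13.09, -21.42, -29.75]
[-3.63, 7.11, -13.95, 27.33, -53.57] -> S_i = -3.63*(-1.96)^i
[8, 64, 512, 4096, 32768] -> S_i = 8*8^i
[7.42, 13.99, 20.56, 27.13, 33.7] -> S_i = 7.42 + 6.57*i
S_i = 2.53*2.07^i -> [2.53, 5.24, 10.84, 22.44, 46.45]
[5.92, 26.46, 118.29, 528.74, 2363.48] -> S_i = 5.92*4.47^i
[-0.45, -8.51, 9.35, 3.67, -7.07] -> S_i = Random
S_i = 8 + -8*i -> [8, 0, -8, -16, -24]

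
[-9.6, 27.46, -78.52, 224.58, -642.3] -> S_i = -9.60*(-2.86)^i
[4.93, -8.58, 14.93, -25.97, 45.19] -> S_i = 4.93*(-1.74)^i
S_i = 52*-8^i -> [52, -416, 3328, -26624, 212992]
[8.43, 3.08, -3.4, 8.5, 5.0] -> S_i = Random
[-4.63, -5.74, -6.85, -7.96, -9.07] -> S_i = -4.63 + -1.11*i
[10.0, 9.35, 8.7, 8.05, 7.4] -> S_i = 10.00 + -0.65*i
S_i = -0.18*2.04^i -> [-0.18, -0.37, -0.75, -1.53, -3.12]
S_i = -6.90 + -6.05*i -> [-6.9, -12.95, -19.0, -25.05, -31.1]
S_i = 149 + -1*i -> [149, 148, 147, 146, 145]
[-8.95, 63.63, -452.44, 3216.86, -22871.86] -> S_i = -8.95*(-7.11)^i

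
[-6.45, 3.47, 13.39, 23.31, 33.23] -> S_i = -6.45 + 9.92*i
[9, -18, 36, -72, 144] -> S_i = 9*-2^i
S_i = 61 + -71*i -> [61, -10, -81, -152, -223]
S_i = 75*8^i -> [75, 600, 4800, 38400, 307200]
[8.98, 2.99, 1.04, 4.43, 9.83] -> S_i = Random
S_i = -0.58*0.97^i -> [-0.58, -0.56, -0.55, -0.53, -0.51]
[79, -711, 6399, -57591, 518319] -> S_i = 79*-9^i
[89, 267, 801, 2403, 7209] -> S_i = 89*3^i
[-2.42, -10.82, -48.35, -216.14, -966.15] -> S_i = -2.42*4.47^i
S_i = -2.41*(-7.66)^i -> [-2.41, 18.46, -141.41, 1083.19, -8297.21]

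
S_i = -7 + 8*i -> [-7, 1, 9, 17, 25]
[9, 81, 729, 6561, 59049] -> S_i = 9*9^i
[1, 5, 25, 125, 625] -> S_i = 1*5^i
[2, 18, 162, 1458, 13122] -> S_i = 2*9^i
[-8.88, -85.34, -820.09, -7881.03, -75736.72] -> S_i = -8.88*9.61^i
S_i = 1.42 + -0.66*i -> [1.42, 0.76, 0.1, -0.56, -1.22]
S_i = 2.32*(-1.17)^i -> [2.32, -2.71, 3.18, -3.72, 4.35]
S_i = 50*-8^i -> [50, -400, 3200, -25600, 204800]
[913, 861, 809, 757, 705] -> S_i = 913 + -52*i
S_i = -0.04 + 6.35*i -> [-0.04, 6.31, 12.66, 19.01, 25.36]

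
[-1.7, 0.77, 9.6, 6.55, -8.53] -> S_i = Random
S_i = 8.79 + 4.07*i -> [8.79, 12.86, 16.93, 21.0, 25.07]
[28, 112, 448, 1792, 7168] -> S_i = 28*4^i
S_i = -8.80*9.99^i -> [-8.8, -87.91, -878.24, -8773.63, -87648.53]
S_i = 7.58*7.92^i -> [7.58, 60.03, 475.47, 3765.69, 29824.28]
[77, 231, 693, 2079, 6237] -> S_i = 77*3^i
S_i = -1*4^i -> [-1, -4, -16, -64, -256]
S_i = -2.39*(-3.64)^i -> [-2.39, 8.7, -31.67, 115.27, -419.57]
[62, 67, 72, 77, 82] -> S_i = 62 + 5*i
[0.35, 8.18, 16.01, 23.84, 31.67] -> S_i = 0.35 + 7.83*i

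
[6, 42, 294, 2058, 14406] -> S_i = 6*7^i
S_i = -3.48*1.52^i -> [-3.48, -5.29, -8.04, -12.22, -18.58]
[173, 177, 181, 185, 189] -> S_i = 173 + 4*i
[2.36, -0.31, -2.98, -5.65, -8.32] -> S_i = 2.36 + -2.67*i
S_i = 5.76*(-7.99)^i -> [5.76, -46.02, 367.72, -2938.07, 23475.22]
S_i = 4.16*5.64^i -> [4.16, 23.46, 132.33, 746.33, 4209.3]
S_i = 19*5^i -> [19, 95, 475, 2375, 11875]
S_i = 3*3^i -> [3, 9, 27, 81, 243]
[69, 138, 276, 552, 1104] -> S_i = 69*2^i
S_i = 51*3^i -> [51, 153, 459, 1377, 4131]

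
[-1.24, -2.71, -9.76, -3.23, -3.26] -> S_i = Random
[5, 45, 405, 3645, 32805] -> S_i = 5*9^i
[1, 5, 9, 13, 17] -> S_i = 1 + 4*i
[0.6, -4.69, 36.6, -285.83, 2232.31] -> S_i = 0.60*(-7.81)^i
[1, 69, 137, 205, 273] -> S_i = 1 + 68*i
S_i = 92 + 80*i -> [92, 172, 252, 332, 412]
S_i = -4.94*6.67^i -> [-4.94, -32.95, -219.78, -1465.9, -9777.56]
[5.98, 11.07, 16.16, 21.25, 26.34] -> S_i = 5.98 + 5.09*i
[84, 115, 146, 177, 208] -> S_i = 84 + 31*i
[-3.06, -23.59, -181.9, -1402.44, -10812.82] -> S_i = -3.06*7.71^i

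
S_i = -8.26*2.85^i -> [-8.26, -23.54, -67.09, -191.21, -544.95]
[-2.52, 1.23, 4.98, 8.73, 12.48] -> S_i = -2.52 + 3.75*i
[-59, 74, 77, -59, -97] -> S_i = Random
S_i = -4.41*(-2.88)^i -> [-4.41, 12.7, -36.58, 105.35, -303.4]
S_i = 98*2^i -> [98, 196, 392, 784, 1568]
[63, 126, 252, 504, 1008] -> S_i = 63*2^i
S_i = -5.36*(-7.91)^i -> [-5.36, 42.4, -335.37, 2652.74, -20983.15]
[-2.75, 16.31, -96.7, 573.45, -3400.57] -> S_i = -2.75*(-5.93)^i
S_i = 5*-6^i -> [5, -30, 180, -1080, 6480]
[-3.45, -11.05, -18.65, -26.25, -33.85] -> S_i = -3.45 + -7.60*i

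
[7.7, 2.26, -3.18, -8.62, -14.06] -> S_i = 7.70 + -5.44*i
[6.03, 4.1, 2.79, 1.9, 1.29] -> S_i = 6.03*0.68^i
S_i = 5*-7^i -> [5, -35, 245, -1715, 12005]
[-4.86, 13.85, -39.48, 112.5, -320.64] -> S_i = -4.86*(-2.85)^i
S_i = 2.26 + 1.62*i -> [2.26, 3.88, 5.5, 7.12, 8.74]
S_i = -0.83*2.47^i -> [-0.83, -2.05, -5.06, -12.51, -30.89]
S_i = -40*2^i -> [-40, -80, -160, -320, -640]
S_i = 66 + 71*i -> [66, 137, 208, 279, 350]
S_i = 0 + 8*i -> [0, 8, 16, 24, 32]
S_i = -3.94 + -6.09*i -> [-3.94, -10.03, -16.12, -22.21, -28.3]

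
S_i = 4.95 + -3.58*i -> [4.95, 1.37, -2.21, -5.79, -9.37]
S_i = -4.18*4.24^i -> [-4.18, -17.72, -75.15, -318.62, -1350.95]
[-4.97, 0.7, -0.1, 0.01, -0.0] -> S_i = -4.97*(-0.14)^i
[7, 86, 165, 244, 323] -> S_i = 7 + 79*i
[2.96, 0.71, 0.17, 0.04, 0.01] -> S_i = 2.96*0.24^i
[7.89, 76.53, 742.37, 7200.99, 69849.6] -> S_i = 7.89*9.70^i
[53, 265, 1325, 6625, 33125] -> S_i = 53*5^i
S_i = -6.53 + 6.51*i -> [-6.53, -0.02, 6.49, 13.0, 19.51]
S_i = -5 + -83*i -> [-5, -88, -171, -254, -337]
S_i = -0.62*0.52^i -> [-0.62, -0.32, -0.17, -0.09, -0.05]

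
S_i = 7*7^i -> [7, 49, 343, 2401, 16807]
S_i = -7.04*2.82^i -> [-7.04, -19.85, -55.98, -157.88, -445.21]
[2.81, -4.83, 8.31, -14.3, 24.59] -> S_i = 2.81*(-1.72)^i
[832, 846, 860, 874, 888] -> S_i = 832 + 14*i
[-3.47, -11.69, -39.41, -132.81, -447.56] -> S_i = -3.47*3.37^i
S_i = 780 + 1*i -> [780, 781, 782, 783, 784]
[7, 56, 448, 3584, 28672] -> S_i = 7*8^i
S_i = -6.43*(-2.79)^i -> [-6.43, 17.94, -50.05, 139.64, -389.61]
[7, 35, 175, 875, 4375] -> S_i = 7*5^i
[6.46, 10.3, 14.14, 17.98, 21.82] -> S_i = 6.46 + 3.84*i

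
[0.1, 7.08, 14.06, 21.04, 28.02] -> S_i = 0.10 + 6.98*i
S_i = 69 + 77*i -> [69, 146, 223, 300, 377]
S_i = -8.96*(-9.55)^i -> [-8.96, 85.57, -817.17, 7804.02, -74528.35]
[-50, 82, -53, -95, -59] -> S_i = Random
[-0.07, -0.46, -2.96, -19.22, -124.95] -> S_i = -0.07*6.50^i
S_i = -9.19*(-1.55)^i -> [-9.19, 14.24, -22.08, 34.22, -53.04]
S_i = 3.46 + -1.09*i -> [3.46, 2.37, 1.28, 0.19, -0.9]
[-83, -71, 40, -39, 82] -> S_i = Random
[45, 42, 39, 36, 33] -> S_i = 45 + -3*i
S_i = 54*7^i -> [54, 378, 2646, 18522, 129654]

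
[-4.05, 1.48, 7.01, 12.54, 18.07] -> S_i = -4.05 + 5.53*i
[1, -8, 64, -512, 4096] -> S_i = 1*-8^i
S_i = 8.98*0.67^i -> [8.98, 6.02, 4.03, 2.7, 1.81]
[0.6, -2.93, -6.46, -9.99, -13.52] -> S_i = 0.60 + -3.53*i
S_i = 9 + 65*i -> [9, 74, 139, 204, 269]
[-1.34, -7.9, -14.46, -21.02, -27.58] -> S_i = -1.34 + -6.56*i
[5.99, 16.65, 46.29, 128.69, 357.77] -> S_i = 5.99*2.78^i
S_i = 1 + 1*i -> [1, 2, 3, 4, 5]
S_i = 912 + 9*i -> [912, 921, 930, 939, 948]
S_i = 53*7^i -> [53, 371, 2597, 18179, 127253]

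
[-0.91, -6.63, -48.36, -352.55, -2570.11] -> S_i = -0.91*7.29^i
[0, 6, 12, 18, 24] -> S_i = 0 + 6*i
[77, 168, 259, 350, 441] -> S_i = 77 + 91*i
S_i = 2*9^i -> [2, 18, 162, 1458, 13122]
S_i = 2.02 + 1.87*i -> [2.02, 3.89, 5.76, 7.63, 9.5]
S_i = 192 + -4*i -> [192, 188, 184, 180, 176]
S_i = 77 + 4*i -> [77, 81, 85, 89, 93]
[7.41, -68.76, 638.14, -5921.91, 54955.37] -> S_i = 7.41*(-9.28)^i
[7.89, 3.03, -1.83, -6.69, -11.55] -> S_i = 7.89 + -4.86*i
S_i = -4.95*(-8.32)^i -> [-4.95, 41.18, -342.65, 2850.86, -23719.12]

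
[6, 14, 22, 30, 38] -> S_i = 6 + 8*i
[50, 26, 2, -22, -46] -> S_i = 50 + -24*i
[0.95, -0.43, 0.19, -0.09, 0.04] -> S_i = 0.95*(-0.45)^i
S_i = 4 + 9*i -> [4, 13, 22, 31, 40]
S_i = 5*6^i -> [5, 30, 180, 1080, 6480]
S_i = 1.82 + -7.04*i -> [1.82, -5.22, -12.26, -19.3, -26.34]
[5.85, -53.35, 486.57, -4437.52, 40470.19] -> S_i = 5.85*(-9.12)^i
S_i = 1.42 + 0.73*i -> [1.42, 2.15, 2.88, 3.61, 4.34]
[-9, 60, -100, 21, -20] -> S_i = Random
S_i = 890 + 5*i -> [890, 895, 900, 905, 910]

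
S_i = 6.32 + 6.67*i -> [6.32, 12.99, 19.66, 26.33, 33.0]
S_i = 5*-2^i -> [5, -10, 20, -40, 80]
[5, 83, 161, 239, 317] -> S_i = 5 + 78*i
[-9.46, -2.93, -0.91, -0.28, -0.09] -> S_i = -9.46*0.31^i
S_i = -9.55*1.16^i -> [-9.55, -11.08, -12.85, -14.91, -17.29]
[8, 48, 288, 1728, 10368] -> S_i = 8*6^i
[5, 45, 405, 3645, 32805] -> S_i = 5*9^i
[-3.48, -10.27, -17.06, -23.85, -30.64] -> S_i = -3.48 + -6.79*i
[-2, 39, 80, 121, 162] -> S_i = -2 + 41*i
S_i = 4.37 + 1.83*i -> [4.37, 6.2, 8.03, 9.86, 11.69]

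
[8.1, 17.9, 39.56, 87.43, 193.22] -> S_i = 8.10*2.21^i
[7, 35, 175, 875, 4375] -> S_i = 7*5^i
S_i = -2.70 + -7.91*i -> [-2.7, -10.61, -18.52, -26.43, -34.34]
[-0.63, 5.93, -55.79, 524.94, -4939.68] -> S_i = -0.63*(-9.41)^i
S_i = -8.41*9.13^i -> [-8.41, -76.78, -701.03, -6400.42, -58435.82]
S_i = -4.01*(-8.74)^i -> [-4.01, 35.05, -306.31, 2677.19, -23398.61]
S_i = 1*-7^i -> [1, -7, 49, -343, 2401]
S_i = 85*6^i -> [85, 510, 3060, 18360, 110160]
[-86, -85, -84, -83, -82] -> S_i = -86 + 1*i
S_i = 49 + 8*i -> [49, 57, 65, 73, 81]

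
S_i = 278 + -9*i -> [278, 269, 260, 251, 242]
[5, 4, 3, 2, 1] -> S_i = 5 + -1*i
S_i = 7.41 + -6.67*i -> [7.41, 0.74, -5.93, -12.6, -19.27]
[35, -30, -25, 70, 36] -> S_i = Random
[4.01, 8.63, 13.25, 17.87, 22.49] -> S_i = 4.01 + 4.62*i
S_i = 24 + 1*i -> [24, 25, 26, 27, 28]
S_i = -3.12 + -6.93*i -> [-3.12, -10.05, -16.98, -23.91, -30.84]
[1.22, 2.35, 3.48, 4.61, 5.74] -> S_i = 1.22 + 1.13*i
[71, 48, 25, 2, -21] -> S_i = 71 + -23*i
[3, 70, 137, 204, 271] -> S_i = 3 + 67*i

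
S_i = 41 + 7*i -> [41, 48, 55, 62, 69]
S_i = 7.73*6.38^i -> [7.73, 49.32, 314.65, 2007.44, 12807.44]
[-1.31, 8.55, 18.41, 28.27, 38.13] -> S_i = -1.31 + 9.86*i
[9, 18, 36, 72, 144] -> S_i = 9*2^i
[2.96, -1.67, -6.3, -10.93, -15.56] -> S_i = 2.96 + -4.63*i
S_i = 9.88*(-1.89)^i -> [9.88, -18.67, 35.29, -66.7, 126.07]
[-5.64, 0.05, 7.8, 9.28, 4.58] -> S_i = Random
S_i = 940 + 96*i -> [940, 1036, 1132, 1228, 1324]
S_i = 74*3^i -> [74, 222, 666, 1998, 5994]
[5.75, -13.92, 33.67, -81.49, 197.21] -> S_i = 5.75*(-2.42)^i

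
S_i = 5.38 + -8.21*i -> [5.38, -2.83, -11.04, -19.25, -27.46]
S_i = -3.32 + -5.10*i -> [-3.32, -8.42, -13.52, -18.62, -23.72]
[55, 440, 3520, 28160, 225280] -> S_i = 55*8^i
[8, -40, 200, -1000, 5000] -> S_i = 8*-5^i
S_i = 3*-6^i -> [3, -18, 108, -648, 3888]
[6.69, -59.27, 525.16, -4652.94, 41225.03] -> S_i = 6.69*(-8.86)^i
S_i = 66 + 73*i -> [66, 139, 212, 285, 358]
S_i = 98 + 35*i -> [98, 133, 168, 203, 238]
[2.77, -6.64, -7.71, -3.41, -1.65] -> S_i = Random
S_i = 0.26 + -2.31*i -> [0.26, -2.05, -4.36, -6.67, -8.98]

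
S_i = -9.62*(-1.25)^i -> [-9.62, 12.02, -15.03, 18.79, -23.49]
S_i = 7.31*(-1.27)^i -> [7.31, -9.28, 11.79, -14.97, 19.02]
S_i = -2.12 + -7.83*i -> [-2.12, -9.95, -17.78, -25.61, -33.44]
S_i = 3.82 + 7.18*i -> [3.82, 11.0, 18.18, 25.36, 32.54]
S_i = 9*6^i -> [9, 54, 324, 1944, 11664]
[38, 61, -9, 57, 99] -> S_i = Random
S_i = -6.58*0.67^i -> [-6.58, -4.41, -2.95, -1.98, -1.33]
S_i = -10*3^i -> [-10, -30, -90, -270, -810]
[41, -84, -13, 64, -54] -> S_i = Random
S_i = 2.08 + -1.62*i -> [2.08, 0.46, -1.16, -2.78, -4.4]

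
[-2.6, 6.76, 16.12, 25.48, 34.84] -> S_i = -2.60 + 9.36*i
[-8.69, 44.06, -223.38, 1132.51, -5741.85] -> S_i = -8.69*(-5.07)^i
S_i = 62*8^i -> [62, 496, 3968, 31744, 253952]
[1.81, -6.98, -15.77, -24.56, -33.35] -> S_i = 1.81 + -8.79*i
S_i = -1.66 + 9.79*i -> [-1.66, 8.13, 17.92, 27.71, 37.5]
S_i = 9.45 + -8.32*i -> [9.45, 1.13, -7.19, -15.51, -23.83]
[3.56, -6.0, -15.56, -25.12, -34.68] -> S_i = 3.56 + -9.56*i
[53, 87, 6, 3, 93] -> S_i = Random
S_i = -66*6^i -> [-66, -396, -2376, -14256, -85536]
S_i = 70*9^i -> [70, 630, 5670, 51030, 459270]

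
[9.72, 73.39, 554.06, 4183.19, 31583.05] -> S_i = 9.72*7.55^i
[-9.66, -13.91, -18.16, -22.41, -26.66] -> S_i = -9.66 + -4.25*i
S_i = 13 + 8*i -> [13, 21, 29, 37, 45]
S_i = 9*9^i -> [9, 81, 729, 6561, 59049]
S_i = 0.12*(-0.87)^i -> [0.12, -0.1, 0.09, -0.08, 0.07]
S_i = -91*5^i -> [-91, -455, -2275, -11375, -56875]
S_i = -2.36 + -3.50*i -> [-2.36, -5.86, -9.36, -12.86, -16.36]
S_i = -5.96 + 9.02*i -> [-5.96, 3.06, 12.08, 21.1, 30.12]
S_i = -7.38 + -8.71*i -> [-7.38, -16.09, -24.8, -33.51, -42.22]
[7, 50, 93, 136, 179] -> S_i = 7 + 43*i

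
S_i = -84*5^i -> [-84, -420, -2100, -10500, -52500]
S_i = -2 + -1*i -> [-2, -3, -4, -5, -6]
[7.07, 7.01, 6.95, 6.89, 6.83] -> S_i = 7.07 + -0.06*i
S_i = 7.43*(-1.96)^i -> [7.43, -14.56, 28.54, -55.94, 109.65]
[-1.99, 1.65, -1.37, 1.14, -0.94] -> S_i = -1.99*(-0.83)^i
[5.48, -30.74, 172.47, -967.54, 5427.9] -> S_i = 5.48*(-5.61)^i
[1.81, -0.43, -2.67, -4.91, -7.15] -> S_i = 1.81 + -2.24*i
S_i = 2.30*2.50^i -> [2.3, 5.75, 14.37, 35.94, 89.84]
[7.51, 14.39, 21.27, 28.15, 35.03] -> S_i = 7.51 + 6.88*i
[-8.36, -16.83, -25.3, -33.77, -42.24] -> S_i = -8.36 + -8.47*i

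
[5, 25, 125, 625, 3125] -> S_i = 5*5^i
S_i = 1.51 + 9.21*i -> [1.51, 10.72, 19.93, 29.14, 38.35]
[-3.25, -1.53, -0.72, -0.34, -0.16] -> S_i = -3.25*0.47^i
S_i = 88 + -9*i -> [88, 79, 70, 61, 52]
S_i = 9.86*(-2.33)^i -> [9.86, -22.97, 53.53, -124.72, 290.6]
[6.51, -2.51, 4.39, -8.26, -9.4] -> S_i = Random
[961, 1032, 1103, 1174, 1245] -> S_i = 961 + 71*i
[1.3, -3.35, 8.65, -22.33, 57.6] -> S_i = 1.30*(-2.58)^i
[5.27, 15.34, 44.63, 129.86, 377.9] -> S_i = 5.27*2.91^i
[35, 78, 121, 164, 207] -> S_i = 35 + 43*i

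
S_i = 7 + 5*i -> [7, 12, 17, 22, 27]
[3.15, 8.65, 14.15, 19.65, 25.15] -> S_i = 3.15 + 5.50*i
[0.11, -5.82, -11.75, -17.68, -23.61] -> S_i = 0.11 + -5.93*i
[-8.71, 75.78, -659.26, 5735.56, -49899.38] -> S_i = -8.71*(-8.70)^i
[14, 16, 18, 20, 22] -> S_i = 14 + 2*i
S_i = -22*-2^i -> [-22, 44, -88, 176, -352]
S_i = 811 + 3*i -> [811, 814, 817, 820, 823]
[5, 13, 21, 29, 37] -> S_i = 5 + 8*i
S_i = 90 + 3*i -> [90, 93, 96, 99, 102]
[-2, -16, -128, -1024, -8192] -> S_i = -2*8^i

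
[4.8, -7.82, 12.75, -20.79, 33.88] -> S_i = 4.80*(-1.63)^i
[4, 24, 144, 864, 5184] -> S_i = 4*6^i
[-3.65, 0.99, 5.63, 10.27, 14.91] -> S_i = -3.65 + 4.64*i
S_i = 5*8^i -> [5, 40, 320, 2560, 20480]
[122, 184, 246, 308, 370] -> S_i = 122 + 62*i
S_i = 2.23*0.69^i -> [2.23, 1.54, 1.06, 0.73, 0.51]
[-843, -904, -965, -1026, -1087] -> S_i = -843 + -61*i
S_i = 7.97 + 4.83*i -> [7.97, 12.8, 17.63, 22.46, 27.29]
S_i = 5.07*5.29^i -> [5.07, 26.82, 141.88, 750.54, 3970.37]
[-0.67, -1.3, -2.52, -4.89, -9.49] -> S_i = -0.67*1.94^i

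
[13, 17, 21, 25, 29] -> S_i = 13 + 4*i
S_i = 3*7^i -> [3, 21, 147, 1029, 7203]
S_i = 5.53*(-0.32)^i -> [5.53, -1.77, 0.57, -0.18, 0.06]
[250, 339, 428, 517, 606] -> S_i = 250 + 89*i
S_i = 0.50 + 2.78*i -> [0.5, 3.28, 6.06, 8.84, 11.62]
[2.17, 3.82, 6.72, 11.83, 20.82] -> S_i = 2.17*1.76^i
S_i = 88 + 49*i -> [88, 137, 186, 235, 284]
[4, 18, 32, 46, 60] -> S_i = 4 + 14*i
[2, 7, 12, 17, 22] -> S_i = 2 + 5*i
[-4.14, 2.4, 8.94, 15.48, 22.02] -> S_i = -4.14 + 6.54*i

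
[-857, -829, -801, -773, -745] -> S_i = -857 + 28*i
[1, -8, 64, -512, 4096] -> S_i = 1*-8^i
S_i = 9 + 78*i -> [9, 87, 165, 243, 321]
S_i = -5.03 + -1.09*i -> [-5.03, -6.12, -7.21, -8.3, -9.39]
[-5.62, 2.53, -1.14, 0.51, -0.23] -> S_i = -5.62*(-0.45)^i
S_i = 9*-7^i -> [9, -63, 441, -3087, 21609]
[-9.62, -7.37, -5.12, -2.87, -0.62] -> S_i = -9.62 + 2.25*i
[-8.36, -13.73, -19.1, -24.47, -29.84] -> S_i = -8.36 + -5.37*i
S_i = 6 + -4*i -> [6, 2, -2, -6, -10]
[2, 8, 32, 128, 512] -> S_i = 2*4^i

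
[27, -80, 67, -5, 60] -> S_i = Random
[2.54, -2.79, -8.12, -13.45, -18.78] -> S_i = 2.54 + -5.33*i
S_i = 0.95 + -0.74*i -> [0.95, 0.21, -0.53, -1.27, -2.01]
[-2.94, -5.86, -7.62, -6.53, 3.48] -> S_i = Random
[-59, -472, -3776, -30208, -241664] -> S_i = -59*8^i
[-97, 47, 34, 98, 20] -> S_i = Random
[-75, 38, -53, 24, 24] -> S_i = Random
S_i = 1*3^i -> [1, 3, 9, 27, 81]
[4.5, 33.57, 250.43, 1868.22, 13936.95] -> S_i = 4.50*7.46^i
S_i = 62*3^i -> [62, 186, 558, 1674, 5022]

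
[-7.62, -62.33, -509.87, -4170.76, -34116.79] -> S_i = -7.62*8.18^i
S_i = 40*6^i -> [40, 240, 1440, 8640, 51840]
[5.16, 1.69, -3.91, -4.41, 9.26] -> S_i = Random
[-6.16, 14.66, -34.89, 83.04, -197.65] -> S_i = -6.16*(-2.38)^i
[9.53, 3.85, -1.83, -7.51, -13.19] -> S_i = 9.53 + -5.68*i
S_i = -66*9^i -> [-66, -594, -5346, -48114, -433026]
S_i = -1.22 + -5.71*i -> [-1.22, -6.93, -12.64, -18.35, -24.06]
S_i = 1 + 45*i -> [1, 46, 91, 136, 181]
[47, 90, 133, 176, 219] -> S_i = 47 + 43*i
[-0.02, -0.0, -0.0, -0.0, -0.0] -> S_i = -0.02*0.12^i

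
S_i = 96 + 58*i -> [96, 154, 212, 270, 328]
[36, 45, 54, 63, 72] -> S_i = 36 + 9*i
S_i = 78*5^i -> [78, 390, 1950, 9750, 48750]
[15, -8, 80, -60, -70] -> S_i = Random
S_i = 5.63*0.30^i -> [5.63, 1.69, 0.51, 0.15, 0.05]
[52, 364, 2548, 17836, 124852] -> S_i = 52*7^i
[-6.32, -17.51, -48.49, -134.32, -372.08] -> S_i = -6.32*2.77^i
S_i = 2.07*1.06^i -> [2.07, 2.19, 2.33, 2.47, 2.61]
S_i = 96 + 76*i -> [96, 172, 248, 324, 400]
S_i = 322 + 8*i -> [322, 330, 338, 346, 354]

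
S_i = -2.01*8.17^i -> [-2.01, -16.42, -134.17, -1096.13, -8955.39]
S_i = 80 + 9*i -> [80, 89, 98, 107, 116]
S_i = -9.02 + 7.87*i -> [-9.02, -1.15, 6.72, 14.59, 22.46]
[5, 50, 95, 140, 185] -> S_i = 5 + 45*i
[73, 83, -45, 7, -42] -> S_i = Random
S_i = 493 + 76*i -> [493, 569, 645, 721, 797]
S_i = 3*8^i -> [3, 24, 192, 1536, 12288]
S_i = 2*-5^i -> [2, -10, 50, -250, 1250]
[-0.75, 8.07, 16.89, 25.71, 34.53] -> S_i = -0.75 + 8.82*i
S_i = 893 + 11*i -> [893, 904, 915, 926, 937]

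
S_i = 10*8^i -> [10, 80, 640, 5120, 40960]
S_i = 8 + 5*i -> [8, 13, 18, 23, 28]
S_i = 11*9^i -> [11, 99, 891, 8019, 72171]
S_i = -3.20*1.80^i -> [-3.2, -5.76, -10.37, -18.66, -33.59]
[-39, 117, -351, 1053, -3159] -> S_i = -39*-3^i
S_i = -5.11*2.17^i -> [-5.11, -11.09, -24.06, -52.22, -113.31]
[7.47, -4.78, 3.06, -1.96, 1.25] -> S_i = 7.47*(-0.64)^i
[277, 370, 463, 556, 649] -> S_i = 277 + 93*i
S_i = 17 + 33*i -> [17, 50, 83, 116, 149]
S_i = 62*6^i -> [62, 372, 2232, 13392, 80352]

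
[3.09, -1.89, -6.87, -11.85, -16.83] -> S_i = 3.09 + -4.98*i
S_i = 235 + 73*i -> [235, 308, 381, 454, 527]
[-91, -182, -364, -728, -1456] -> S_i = -91*2^i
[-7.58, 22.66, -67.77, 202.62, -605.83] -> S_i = -7.58*(-2.99)^i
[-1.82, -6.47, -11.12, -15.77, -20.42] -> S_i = -1.82 + -4.65*i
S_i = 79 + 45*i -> [79, 124, 169, 214, 259]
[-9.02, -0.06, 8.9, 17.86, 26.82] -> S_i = -9.02 + 8.96*i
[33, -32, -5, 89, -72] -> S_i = Random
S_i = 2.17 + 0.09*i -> [2.17, 2.26, 2.35, 2.44, 2.53]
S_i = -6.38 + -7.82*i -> [-6.38, -14.2, -22.02, -29.84, -37.66]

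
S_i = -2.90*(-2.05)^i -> [-2.9, 5.94, -12.19, 24.98, -51.22]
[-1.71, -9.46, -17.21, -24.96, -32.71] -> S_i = -1.71 + -7.75*i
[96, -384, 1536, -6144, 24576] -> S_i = 96*-4^i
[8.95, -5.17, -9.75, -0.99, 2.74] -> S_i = Random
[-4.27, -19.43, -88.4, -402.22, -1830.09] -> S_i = -4.27*4.55^i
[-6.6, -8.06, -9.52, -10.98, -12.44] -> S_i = -6.60 + -1.46*i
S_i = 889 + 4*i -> [889, 893, 897, 901, 905]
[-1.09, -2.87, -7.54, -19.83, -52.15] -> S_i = -1.09*2.63^i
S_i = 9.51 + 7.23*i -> [9.51, 16.74, 23.97, 31.2, 38.43]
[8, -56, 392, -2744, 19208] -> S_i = 8*-7^i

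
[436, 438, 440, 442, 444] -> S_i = 436 + 2*i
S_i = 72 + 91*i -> [72, 163, 254, 345, 436]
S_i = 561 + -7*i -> [561, 554, 547, 540, 533]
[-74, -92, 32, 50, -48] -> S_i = Random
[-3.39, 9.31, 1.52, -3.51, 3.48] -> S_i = Random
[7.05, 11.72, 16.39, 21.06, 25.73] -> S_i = 7.05 + 4.67*i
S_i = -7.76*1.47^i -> [-7.76, -11.41, -16.77, -24.65, -36.24]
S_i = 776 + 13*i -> [776, 789, 802, 815, 828]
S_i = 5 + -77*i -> [5, -72, -149, -226, -303]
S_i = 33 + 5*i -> [33, 38, 43, 48, 53]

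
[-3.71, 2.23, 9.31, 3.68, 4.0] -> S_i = Random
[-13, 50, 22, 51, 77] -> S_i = Random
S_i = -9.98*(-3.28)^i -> [-9.98, 32.73, -107.37, 352.17, -1155.12]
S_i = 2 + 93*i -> [2, 95, 188, 281, 374]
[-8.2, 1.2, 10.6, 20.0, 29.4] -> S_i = -8.20 + 9.40*i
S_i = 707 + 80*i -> [707, 787, 867, 947, 1027]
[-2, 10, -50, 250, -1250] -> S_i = -2*-5^i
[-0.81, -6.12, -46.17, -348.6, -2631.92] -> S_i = -0.81*7.55^i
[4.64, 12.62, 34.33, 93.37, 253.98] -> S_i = 4.64*2.72^i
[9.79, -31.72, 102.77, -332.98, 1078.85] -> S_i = 9.79*(-3.24)^i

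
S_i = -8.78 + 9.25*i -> [-8.78, 0.47, 9.72, 18.97, 28.22]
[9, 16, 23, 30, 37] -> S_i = 9 + 7*i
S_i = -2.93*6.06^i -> [-2.93, -17.76, -107.6, -652.06, -3951.46]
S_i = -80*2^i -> [-80, -160, -320, -640, -1280]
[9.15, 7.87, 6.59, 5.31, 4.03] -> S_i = 9.15 + -1.28*i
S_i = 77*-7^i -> [77, -539, 3773, -26411, 184877]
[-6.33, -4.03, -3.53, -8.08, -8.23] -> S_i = Random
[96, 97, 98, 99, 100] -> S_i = 96 + 1*i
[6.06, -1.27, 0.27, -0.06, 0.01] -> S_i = 6.06*(-0.21)^i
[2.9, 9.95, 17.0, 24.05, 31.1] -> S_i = 2.90 + 7.05*i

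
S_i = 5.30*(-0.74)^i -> [5.3, -3.92, 2.9, -2.15, 1.59]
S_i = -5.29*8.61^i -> [-5.29, -45.55, -392.16, -3376.49, -29071.56]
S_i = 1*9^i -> [1, 9, 81, 729, 6561]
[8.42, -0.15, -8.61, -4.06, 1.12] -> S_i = Random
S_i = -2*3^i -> [-2, -6, -18, -54, -162]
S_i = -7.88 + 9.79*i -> [-7.88, 1.91, 11.7, 21.49, 31.28]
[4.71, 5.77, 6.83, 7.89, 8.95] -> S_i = 4.71 + 1.06*i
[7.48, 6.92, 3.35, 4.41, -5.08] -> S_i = Random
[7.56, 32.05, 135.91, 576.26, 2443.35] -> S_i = 7.56*4.24^i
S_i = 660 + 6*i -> [660, 666, 672, 678, 684]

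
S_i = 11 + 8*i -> [11, 19, 27, 35, 43]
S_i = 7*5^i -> [7, 35, 175, 875, 4375]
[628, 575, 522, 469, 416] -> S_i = 628 + -53*i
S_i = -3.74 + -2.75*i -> [-3.74, -6.49, -9.24, -11.99, -14.74]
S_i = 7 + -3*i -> [7, 4, 1, -2, -5]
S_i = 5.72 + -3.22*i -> [5.72, 2.5, -0.72, -3.94, -7.16]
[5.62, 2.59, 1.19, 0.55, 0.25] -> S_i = 5.62*0.46^i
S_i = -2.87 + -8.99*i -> [-2.87, -11.86, -20.85, -29.84, -38.83]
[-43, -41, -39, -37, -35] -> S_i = -43 + 2*i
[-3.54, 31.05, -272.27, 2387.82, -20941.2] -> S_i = -3.54*(-8.77)^i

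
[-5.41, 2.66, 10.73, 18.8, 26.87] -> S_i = -5.41 + 8.07*i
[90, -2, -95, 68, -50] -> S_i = Random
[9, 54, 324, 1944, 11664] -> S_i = 9*6^i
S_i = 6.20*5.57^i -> [6.2, 34.53, 192.35, 1071.41, 5967.78]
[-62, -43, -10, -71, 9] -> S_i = Random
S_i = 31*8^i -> [31, 248, 1984, 15872, 126976]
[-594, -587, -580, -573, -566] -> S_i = -594 + 7*i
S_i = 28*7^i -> [28, 196, 1372, 9604, 67228]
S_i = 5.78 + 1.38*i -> [5.78, 7.16, 8.54, 9.92, 11.3]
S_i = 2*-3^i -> [2, -6, 18, -54, 162]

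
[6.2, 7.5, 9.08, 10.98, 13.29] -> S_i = 6.20*1.21^i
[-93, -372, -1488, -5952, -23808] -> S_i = -93*4^i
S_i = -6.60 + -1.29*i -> [-6.6, -7.89, -9.18, -10.47, -11.76]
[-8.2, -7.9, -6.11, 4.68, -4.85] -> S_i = Random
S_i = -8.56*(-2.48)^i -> [-8.56, 21.23, -52.65, 130.57, -323.8]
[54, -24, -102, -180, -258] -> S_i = 54 + -78*i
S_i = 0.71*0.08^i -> [0.71, 0.06, 0.0, 0.0, 0.0]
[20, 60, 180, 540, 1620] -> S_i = 20*3^i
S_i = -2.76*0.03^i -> [-2.76, -0.08, -0.0, -0.0, -0.0]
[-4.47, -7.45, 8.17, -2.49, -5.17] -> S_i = Random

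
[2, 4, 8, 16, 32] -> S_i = 2*2^i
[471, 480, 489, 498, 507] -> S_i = 471 + 9*i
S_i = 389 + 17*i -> [389, 406, 423, 440, 457]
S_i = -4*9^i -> [-4, -36, -324, -2916, -26244]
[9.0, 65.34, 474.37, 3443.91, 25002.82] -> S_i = 9.00*7.26^i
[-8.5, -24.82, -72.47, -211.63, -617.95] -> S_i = -8.50*2.92^i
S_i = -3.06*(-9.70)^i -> [-3.06, 29.68, -287.92, 2792.78, -27089.96]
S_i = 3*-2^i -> [3, -6, 12, -24, 48]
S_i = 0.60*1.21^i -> [0.6, 0.73, 0.88, 1.06, 1.29]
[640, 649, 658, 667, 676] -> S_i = 640 + 9*i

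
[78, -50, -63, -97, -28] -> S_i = Random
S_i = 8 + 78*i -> [8, 86, 164, 242, 320]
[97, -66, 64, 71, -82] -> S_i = Random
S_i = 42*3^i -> [42, 126, 378, 1134, 3402]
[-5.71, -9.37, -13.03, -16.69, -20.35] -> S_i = -5.71 + -3.66*i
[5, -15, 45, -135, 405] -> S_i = 5*-3^i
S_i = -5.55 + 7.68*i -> [-5.55, 2.13, 9.81, 17.49, 25.17]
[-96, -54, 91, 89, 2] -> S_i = Random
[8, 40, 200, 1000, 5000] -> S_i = 8*5^i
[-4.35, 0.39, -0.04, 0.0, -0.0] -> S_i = -4.35*(-0.09)^i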